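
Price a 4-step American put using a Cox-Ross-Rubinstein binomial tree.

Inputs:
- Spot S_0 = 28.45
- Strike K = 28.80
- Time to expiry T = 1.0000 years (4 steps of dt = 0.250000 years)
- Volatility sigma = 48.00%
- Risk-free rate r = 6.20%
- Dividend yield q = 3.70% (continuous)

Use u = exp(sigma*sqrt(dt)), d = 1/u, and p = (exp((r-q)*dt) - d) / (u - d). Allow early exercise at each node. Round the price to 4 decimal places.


Answer: Price = V(0,0) = 4.9664

Derivation:
dt = T/N = 0.250000
u = exp(sigma*sqrt(dt)) = 1.271249; d = 1/u = 0.786628
p = (exp((r-q)*dt) - d) / (u - d) = 0.453223
Discount per step: exp(-r*dt) = 0.984620
Stock lattice S(k, i) with i counting down-moves:
  k=0: S(0,0) = 28.4500
  k=1: S(1,0) = 36.1670; S(1,1) = 22.3796
  k=2: S(2,0) = 45.9773; S(2,1) = 28.4500; S(2,2) = 17.6044
  k=3: S(3,0) = 58.4486; S(3,1) = 36.1670; S(3,2) = 22.3796; S(3,3) = 13.8481
  k=4: S(4,0) = 74.3028; S(4,1) = 45.9773; S(4,2) = 28.4500; S(4,3) = 17.6044; S(4,4) = 10.8933
Terminal payoffs V(N, i) = max(K - S_T, 0):
  V(4,0) = 0.000000; V(4,1) = 0.000000; V(4,2) = 0.350000; V(4,3) = 11.195613; V(4,4) = 17.906697
Backward induction: V(k, i) = exp(-r*dt) * [p * V(k+1, i) + (1-p) * V(k+1, i+1)]; then take max(V_cont, immediate exercise) for American.
  V(3,0) = exp(-r*dt) * [p*0.000000 + (1-p)*0.000000] = 0.000000; exercise = 0.000000; V(3,0) = max -> 0.000000
  V(3,1) = exp(-r*dt) * [p*0.000000 + (1-p)*0.350000] = 0.188428; exercise = 0.000000; V(3,1) = max -> 0.188428
  V(3,2) = exp(-r*dt) * [p*0.350000 + (1-p)*11.195613] = 6.183536; exercise = 6.420437; V(3,2) = max -> 6.420437
  V(3,3) = exp(-r*dt) * [p*11.195613 + (1-p)*17.906697] = 14.636444; exercise = 14.951898; V(3,3) = max -> 14.951898
  V(2,0) = exp(-r*dt) * [p*0.000000 + (1-p)*0.188428] = 0.101444; exercise = 0.000000; V(2,0) = max -> 0.101444
  V(2,1) = exp(-r*dt) * [p*0.188428 + (1-p)*6.420437] = 3.540638; exercise = 0.350000; V(2,1) = max -> 3.540638
  V(2,2) = exp(-r*dt) * [p*6.420437 + (1-p)*14.951898] = 10.914744; exercise = 11.195613; V(2,2) = max -> 11.195613
  V(1,0) = exp(-r*dt) * [p*0.101444 + (1-p)*3.540638] = 1.951432; exercise = 0.000000; V(1,0) = max -> 1.951432
  V(1,1) = exp(-r*dt) * [p*3.540638 + (1-p)*11.195613] = 7.607366; exercise = 6.420437; V(1,1) = max -> 7.607366
  V(0,0) = exp(-r*dt) * [p*1.951432 + (1-p)*7.607366] = 4.966385; exercise = 0.350000; V(0,0) = max -> 4.966385


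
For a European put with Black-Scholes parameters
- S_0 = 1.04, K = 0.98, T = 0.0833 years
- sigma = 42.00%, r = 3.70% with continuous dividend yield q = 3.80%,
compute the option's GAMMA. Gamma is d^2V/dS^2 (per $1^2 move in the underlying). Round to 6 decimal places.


Answer: Gamma = 2.711506

Derivation:
d1 = 0.5501366326; d2 = 0.4289173272
phi(d1) = 0.3429180813; exp(-qT) = 0.9968396046; exp(-rT) = 0.9969226448
Gamma = exp(-qT) * phi(d1) / (S * sigma * sqrt(T)) = 0.9968396046 * 0.3429180813 / (1.0400 * 0.4200 * 0.2886173938) = 2.711506


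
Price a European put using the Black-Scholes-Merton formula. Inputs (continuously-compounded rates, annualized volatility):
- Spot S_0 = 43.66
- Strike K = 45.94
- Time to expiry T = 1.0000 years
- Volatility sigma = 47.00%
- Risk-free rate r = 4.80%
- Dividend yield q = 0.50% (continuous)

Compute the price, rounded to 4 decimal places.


Answer: Price = 8.2767

Derivation:
d1 = (ln(S/K) + (r - q + 0.5*sigma^2) * T) / (sigma * sqrt(T)) = 0.21818331
d2 = d1 - sigma * sqrt(T) = -0.25181669
exp(-rT) = 0.95313379; exp(-qT) = 0.99501248
P = K * exp(-rT) * N(-d2) - S_0 * exp(-qT) * N(-d1)
N(-d1) = 0.41364315; N(-d2) = 0.59940862
P = 45.9400 * 0.95313379 * 0.59940862 - 43.6600 * 0.99501248 * 0.41364315 = 8.2767


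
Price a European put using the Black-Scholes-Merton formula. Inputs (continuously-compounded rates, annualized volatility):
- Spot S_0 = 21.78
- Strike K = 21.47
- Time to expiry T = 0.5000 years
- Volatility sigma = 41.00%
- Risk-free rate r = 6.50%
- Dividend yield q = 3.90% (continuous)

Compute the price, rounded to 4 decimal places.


Answer: Price = 2.1513

Derivation:
d1 = (ln(S/K) + (r - q + 0.5*sigma^2) * T) / (sigma * sqrt(T)) = 0.23924529
d2 = d1 - sigma * sqrt(T) = -0.05066849
exp(-rT) = 0.96802245; exp(-qT) = 0.98068890
P = K * exp(-rT) * N(-d2) - S_0 * exp(-qT) * N(-d1)
N(-d1) = 0.40545769; N(-d2) = 0.52020516
P = 21.4700 * 0.96802245 * 0.52020516 - 21.7800 * 0.98068890 * 0.40545769 = 2.1513


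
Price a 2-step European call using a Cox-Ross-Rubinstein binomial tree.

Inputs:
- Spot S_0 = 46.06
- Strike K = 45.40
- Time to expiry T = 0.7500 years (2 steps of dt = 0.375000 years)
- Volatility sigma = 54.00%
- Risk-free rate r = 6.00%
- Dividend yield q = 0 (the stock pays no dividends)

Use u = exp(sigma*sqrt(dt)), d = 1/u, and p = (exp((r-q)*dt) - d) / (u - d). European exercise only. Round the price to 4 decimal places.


dt = T/N = 0.375000
u = exp(sigma*sqrt(dt)) = 1.391916; d = 1/u = 0.718434
p = (exp((r-q)*dt) - d) / (u - d) = 0.451862
Discount per step: exp(-r*dt) = 0.977751
Stock lattice S(k, i) with i counting down-moves:
  k=0: S(0,0) = 46.0600
  k=1: S(1,0) = 64.1116; S(1,1) = 33.0911
  k=2: S(2,0) = 89.2380; S(2,1) = 46.0600; S(2,2) = 23.7738
Terminal payoffs V(N, i) = max(S_T - K, 0):
  V(2,0) = 43.838015; V(2,1) = 0.660000; V(2,2) = 0.000000
Backward induction: V(k, i) = exp(-r*dt) * [p * V(k+1, i) + (1-p) * V(k+1, i+1)].
  V(1,0) = exp(-r*dt) * [p*43.838015 + (1-p)*0.660000] = 19.721738
  V(1,1) = exp(-r*dt) * [p*0.660000 + (1-p)*0.000000] = 0.291594
  V(0,0) = exp(-r*dt) * [p*19.721738 + (1-p)*0.291594] = 8.869513

Answer: Price = V(0,0) = 8.8695


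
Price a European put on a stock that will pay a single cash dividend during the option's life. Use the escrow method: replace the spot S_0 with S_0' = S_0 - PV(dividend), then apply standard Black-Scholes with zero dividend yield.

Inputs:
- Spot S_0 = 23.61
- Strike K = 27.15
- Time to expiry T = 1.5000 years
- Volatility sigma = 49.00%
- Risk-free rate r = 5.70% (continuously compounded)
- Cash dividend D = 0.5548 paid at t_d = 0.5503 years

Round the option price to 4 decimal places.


PV(D) = D * exp(-r * t_d) = 0.5548 * 0.96911974 = 0.53766763
S_0' = S_0 - PV(D) = 23.6100 - 0.53766763 = 23.07233237
d1 = (ln(S_0'/K) + (r + sigma^2/2)*T) / (sigma*sqrt(T)) = 0.17135117
d2 = d1 - sigma*sqrt(T) = -0.42877381
exp(-rT) = 0.91805314
N(-d1) = 0.43197382; N(-d2) = 0.66595608
P = K * exp(-rT) * N(-d2) - S_0' * N(-d1) = 27.1500 * 0.91805314 * 0.66595608 - 23.07233237 * 0.43197382 = 6.6324

Answer: Price = 6.6324


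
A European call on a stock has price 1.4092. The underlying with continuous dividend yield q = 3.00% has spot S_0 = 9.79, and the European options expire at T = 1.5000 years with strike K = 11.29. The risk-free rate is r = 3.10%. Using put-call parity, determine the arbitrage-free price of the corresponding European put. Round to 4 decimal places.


Put-call parity: C - P = S_0 * exp(-qT) - K * exp(-rT).
S_0 * exp(-qT) = 9.7900 * 0.95599748 = 9.35921535
K * exp(-rT) = 11.2900 * 0.95456456 = 10.77703389
P = C - S*exp(-qT) + K*exp(-rT)
P = 1.4092 - 9.35921535 + 10.77703389 = 2.8270

Answer: Put price = 2.8270


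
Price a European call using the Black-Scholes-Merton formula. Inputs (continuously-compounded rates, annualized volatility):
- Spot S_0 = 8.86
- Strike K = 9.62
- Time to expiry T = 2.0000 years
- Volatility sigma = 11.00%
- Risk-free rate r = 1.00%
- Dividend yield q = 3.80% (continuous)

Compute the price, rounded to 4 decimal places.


Answer: Price = 0.1400

Derivation:
d1 = (ln(S/K) + (r - q + 0.5*sigma^2) * T) / (sigma * sqrt(T)) = -0.81122826
d2 = d1 - sigma * sqrt(T) = -0.96679175
exp(-rT) = 0.98019867; exp(-qT) = 0.92681621
C = S_0 * exp(-qT) * N(d1) - K * exp(-rT) * N(d2)
N(d1) = 0.20861730; N(d2) = 0.16682408
C = 8.8600 * 0.92681621 * 0.20861730 - 9.6200 * 0.98019867 * 0.16682408 = 0.1400


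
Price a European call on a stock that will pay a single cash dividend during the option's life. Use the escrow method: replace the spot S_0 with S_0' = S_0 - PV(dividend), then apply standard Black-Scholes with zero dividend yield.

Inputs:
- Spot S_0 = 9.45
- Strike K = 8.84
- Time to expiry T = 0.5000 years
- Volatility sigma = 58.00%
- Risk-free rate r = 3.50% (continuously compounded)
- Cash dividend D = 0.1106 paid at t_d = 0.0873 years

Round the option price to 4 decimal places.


Answer: Price = 1.8135

Derivation:
PV(D) = D * exp(-r * t_d) = 0.1106 * 0.99694916 = 0.11026258
S_0' = S_0 - PV(D) = 9.4500 - 0.11026258 = 9.33973742
d1 = (ln(S_0'/K) + (r + sigma^2/2)*T) / (sigma*sqrt(T)) = 0.38181636
d2 = d1 - sigma*sqrt(T) = -0.02830558
exp(-rT) = 0.98265224
N(d1) = 0.64870121; N(d2) = 0.48870922
C = S_0' * N(d1) - K * exp(-rT) * N(d2) = 9.33973742 * 0.64870121 - 8.8400 * 0.98265224 * 0.48870922 = 1.8135


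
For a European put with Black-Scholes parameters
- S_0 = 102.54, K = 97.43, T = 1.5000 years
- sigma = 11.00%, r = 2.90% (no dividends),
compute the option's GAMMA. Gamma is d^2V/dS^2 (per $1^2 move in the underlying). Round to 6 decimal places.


Answer: Gamma = 0.021475

Derivation:
d1 = 0.7696875365; d2 = 0.6349656006
phi(d1) = 0.2966661089; exp(-qT) = 1.0000000000; exp(-rT) = 0.9574325541
Gamma = exp(-qT) * phi(d1) / (S * sigma * sqrt(T)) = 1.0000000000 * 0.2966661089 / (102.5400 * 0.1100 * 1.2247448714) = 0.021475


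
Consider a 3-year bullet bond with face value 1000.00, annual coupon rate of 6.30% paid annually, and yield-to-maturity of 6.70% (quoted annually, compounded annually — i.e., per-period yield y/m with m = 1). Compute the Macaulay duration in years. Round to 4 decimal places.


Answer: Macaulay duration = 2.8247 years

Derivation:
Coupon per period c = face * coupon_rate / m = 63.000000
Periods per year m = 1; per-period yield y/m = 0.067000
Number of cashflows N = 3
Cashflows (t years, CF_t, discount factor 1/(1+y/m)^(m*t), PV):
  t = 1.0000: CF_t = 63.000000, DF = 0.937207, PV = 59.044049
  t = 2.0000: CF_t = 63.000000, DF = 0.878357, PV = 55.336503
  t = 3.0000: CF_t = 1063.000000, DF = 0.823203, PV = 875.064381
Price P = sum_t PV_t = 989.444932
Macaulay numerator sum_t t * PV_t:
  t * PV_t at t = 1.0000: 59.044049
  t * PV_t at t = 2.0000: 110.673006
  t * PV_t at t = 3.0000: 2625.193142
Macaulay duration D = (sum_t t * PV_t) / P = 2794.910196 / 989.444932 = 2.824725


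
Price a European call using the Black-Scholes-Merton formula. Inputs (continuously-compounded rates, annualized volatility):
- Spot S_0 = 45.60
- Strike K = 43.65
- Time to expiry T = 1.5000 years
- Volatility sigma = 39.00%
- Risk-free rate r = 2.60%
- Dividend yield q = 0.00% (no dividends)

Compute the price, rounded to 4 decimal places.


Answer: Price = 10.1968

Derivation:
d1 = (ln(S/K) + (r - q + 0.5*sigma^2) * T) / (sigma * sqrt(T)) = 0.41197368
d2 = d1 - sigma * sqrt(T) = -0.06567682
exp(-rT) = 0.96175071; exp(-qT) = 1.00000000
C = S_0 * exp(-qT) * N(d1) - K * exp(-rT) * N(d2)
N(d1) = 0.65982064; N(d2) = 0.47381756
C = 45.6000 * 1.00000000 * 0.65982064 - 43.6500 * 0.96175071 * 0.47381756 = 10.1968


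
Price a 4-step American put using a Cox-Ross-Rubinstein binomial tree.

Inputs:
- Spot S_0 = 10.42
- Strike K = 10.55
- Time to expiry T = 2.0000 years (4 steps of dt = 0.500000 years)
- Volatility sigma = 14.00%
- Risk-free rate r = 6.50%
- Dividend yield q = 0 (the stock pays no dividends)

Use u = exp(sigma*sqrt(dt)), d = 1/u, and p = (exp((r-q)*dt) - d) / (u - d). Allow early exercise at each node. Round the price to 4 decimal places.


Answer: Price = V(0,0) = 0.4807

Derivation:
dt = T/N = 0.500000
u = exp(sigma*sqrt(dt)) = 1.104061; d = 1/u = 0.905747
p = (exp((r-q)*dt) - d) / (u - d) = 0.641846
Discount per step: exp(-r*dt) = 0.968022
Stock lattice S(k, i) with i counting down-moves:
  k=0: S(0,0) = 10.4200
  k=1: S(1,0) = 11.5043; S(1,1) = 9.4379
  k=2: S(2,0) = 12.7015; S(2,1) = 10.4200; S(2,2) = 8.5483
  k=3: S(3,0) = 14.0232; S(3,1) = 11.5043; S(3,2) = 9.4379; S(3,3) = 7.7426
  k=4: S(4,0) = 15.4824; S(4,1) = 12.7015; S(4,2) = 10.4200; S(4,3) = 8.5483; S(4,4) = 7.0129
Terminal payoffs V(N, i) = max(K - S_T, 0):
  V(4,0) = 0.000000; V(4,1) = 0.000000; V(4,2) = 0.130000; V(4,3) = 2.001660; V(4,4) = 3.537129
Backward induction: V(k, i) = exp(-r*dt) * [p * V(k+1, i) + (1-p) * V(k+1, i+1)]; then take max(V_cont, immediate exercise) for American.
  V(3,0) = exp(-r*dt) * [p*0.000000 + (1-p)*0.000000] = 0.000000; exercise = 0.000000; V(3,0) = max -> 0.000000
  V(3,1) = exp(-r*dt) * [p*0.000000 + (1-p)*0.130000] = 0.045071; exercise = 0.000000; V(3,1) = max -> 0.045071
  V(3,2) = exp(-r*dt) * [p*0.130000 + (1-p)*2.001660] = 0.774750; exercise = 1.112113; V(3,2) = max -> 1.112113
  V(3,3) = exp(-r*dt) * [p*2.001660 + (1-p)*3.537129] = 2.470001; exercise = 2.807364; V(3,3) = max -> 2.807364
  V(2,0) = exp(-r*dt) * [p*0.000000 + (1-p)*0.045071] = 0.015626; exercise = 0.000000; V(2,0) = max -> 0.015626
  V(2,1) = exp(-r*dt) * [p*0.045071 + (1-p)*1.112113] = 0.413575; exercise = 0.130000; V(2,1) = max -> 0.413575
  V(2,2) = exp(-r*dt) * [p*1.112113 + (1-p)*2.807364] = 1.664297; exercise = 2.001660; V(2,2) = max -> 2.001660
  V(1,0) = exp(-r*dt) * [p*0.015626 + (1-p)*0.413575] = 0.153096; exercise = 0.000000; V(1,0) = max -> 0.153096
  V(1,1) = exp(-r*dt) * [p*0.413575 + (1-p)*2.001660] = 0.950941; exercise = 1.112113; V(1,1) = max -> 1.112113
  V(0,0) = exp(-r*dt) * [p*0.153096 + (1-p)*1.112113] = 0.480693; exercise = 0.130000; V(0,0) = max -> 0.480693


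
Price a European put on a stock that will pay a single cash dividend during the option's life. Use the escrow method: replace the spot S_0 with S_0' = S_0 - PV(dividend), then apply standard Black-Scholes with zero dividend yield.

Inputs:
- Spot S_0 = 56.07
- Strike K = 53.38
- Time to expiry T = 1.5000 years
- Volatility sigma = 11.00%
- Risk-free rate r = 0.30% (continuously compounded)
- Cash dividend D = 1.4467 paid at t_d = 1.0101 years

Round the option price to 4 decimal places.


PV(D) = D * exp(-r * t_d) = 1.4467 * 0.99697429 = 1.44232270
S_0' = S_0 - PV(D) = 56.0700 - 1.44232270 = 54.62767730
d1 = (ln(S_0'/K) + (r + sigma^2/2)*T) / (sigma*sqrt(T)) = 0.27226094
d2 = d1 - sigma*sqrt(T) = 0.13753900
exp(-rT) = 0.99551011
N(-d1) = 0.39271069; N(-d2) = 0.44530238
P = K * exp(-rT) * N(-d2) - S_0' * N(-d1) = 53.3800 * 0.99551011 * 0.44530238 - 54.62767730 * 0.39271069 = 2.2106

Answer: Price = 2.2106


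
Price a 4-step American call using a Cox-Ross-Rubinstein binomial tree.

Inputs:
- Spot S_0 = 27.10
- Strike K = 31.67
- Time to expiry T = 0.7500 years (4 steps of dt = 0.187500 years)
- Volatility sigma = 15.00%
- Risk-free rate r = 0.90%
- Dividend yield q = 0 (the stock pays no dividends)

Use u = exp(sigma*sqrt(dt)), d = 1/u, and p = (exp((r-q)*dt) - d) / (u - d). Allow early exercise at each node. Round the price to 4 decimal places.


Answer: Price = V(0,0) = 0.2099

Derivation:
dt = T/N = 0.187500
u = exp(sigma*sqrt(dt)) = 1.067108; d = 1/u = 0.937113
p = (exp((r-q)*dt) - d) / (u - d) = 0.496760
Discount per step: exp(-r*dt) = 0.998314
Stock lattice S(k, i) with i counting down-moves:
  k=0: S(0,0) = 27.1000
  k=1: S(1,0) = 28.9186; S(1,1) = 25.3957
  k=2: S(2,0) = 30.8593; S(2,1) = 27.1000; S(2,2) = 23.7987
  k=3: S(3,0) = 32.9302; S(3,1) = 28.9186; S(3,2) = 25.3957; S(3,3) = 22.3020
  k=4: S(4,0) = 35.1400; S(4,1) = 30.8593; S(4,2) = 27.1000; S(4,3) = 23.7987; S(4,4) = 20.8995
Terminal payoffs V(N, i) = max(S_T - K, 0):
  V(4,0) = 3.470044; V(4,1) = 0.000000; V(4,2) = 0.000000; V(4,3) = 0.000000; V(4,4) = 0.000000
Backward induction: V(k, i) = exp(-r*dt) * [p * V(k+1, i) + (1-p) * V(k+1, i+1)]; then take max(V_cont, immediate exercise) for American.
  V(3,0) = exp(-r*dt) * [p*3.470044 + (1-p)*0.000000] = 1.720873; exercise = 1.260176; V(3,0) = max -> 1.720873
  V(3,1) = exp(-r*dt) * [p*0.000000 + (1-p)*0.000000] = 0.000000; exercise = 0.000000; V(3,1) = max -> 0.000000
  V(3,2) = exp(-r*dt) * [p*0.000000 + (1-p)*0.000000] = 0.000000; exercise = 0.000000; V(3,2) = max -> 0.000000
  V(3,3) = exp(-r*dt) * [p*0.000000 + (1-p)*0.000000] = 0.000000; exercise = 0.000000; V(3,3) = max -> 0.000000
  V(2,0) = exp(-r*dt) * [p*1.720873 + (1-p)*0.000000] = 0.853419; exercise = 0.000000; V(2,0) = max -> 0.853419
  V(2,1) = exp(-r*dt) * [p*0.000000 + (1-p)*0.000000] = 0.000000; exercise = 0.000000; V(2,1) = max -> 0.000000
  V(2,2) = exp(-r*dt) * [p*0.000000 + (1-p)*0.000000] = 0.000000; exercise = 0.000000; V(2,2) = max -> 0.000000
  V(1,0) = exp(-r*dt) * [p*0.853419 + (1-p)*0.000000] = 0.423230; exercise = 0.000000; V(1,0) = max -> 0.423230
  V(1,1) = exp(-r*dt) * [p*0.000000 + (1-p)*0.000000] = 0.000000; exercise = 0.000000; V(1,1) = max -> 0.000000
  V(0,0) = exp(-r*dt) * [p*0.423230 + (1-p)*0.000000] = 0.209889; exercise = 0.000000; V(0,0) = max -> 0.209889


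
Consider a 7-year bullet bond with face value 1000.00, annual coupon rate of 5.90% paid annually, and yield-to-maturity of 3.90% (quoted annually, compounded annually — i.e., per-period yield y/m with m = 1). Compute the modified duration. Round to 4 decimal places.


Coupon per period c = face * coupon_rate / m = 59.000000
Periods per year m = 1; per-period yield y/m = 0.039000
Number of cashflows N = 7
Cashflows (t years, CF_t, discount factor 1/(1+y/m)^(m*t), PV):
  t = 1.0000: CF_t = 59.000000, DF = 0.962464, PV = 56.785371
  t = 2.0000: CF_t = 59.000000, DF = 0.926337, PV = 54.653870
  t = 3.0000: CF_t = 59.000000, DF = 0.891566, PV = 52.602377
  t = 4.0000: CF_t = 59.000000, DF = 0.858100, PV = 50.627889
  t = 5.0000: CF_t = 59.000000, DF = 0.825890, PV = 48.727516
  t = 6.0000: CF_t = 59.000000, DF = 0.794889, PV = 46.898476
  t = 7.0000: CF_t = 1059.000000, DF = 0.765052, PV = 810.190464
Price P = sum_t PV_t = 1120.485962
First compute Macaulay numerator sum_t t * PV_t:
  t * PV_t at t = 1.0000: 56.785371
  t * PV_t at t = 2.0000: 109.307739
  t * PV_t at t = 3.0000: 157.807131
  t * PV_t at t = 4.0000: 202.511557
  t * PV_t at t = 5.0000: 243.637581
  t * PV_t at t = 6.0000: 281.390853
  t * PV_t at t = 7.0000: 5671.333248
Macaulay duration D = 6722.773480 / 1120.485962 = 5.999873
Modified duration = D / (1 + y/m) = 5.999873 / (1 + 0.039000) = 5.774661

Answer: Modified duration = 5.7747


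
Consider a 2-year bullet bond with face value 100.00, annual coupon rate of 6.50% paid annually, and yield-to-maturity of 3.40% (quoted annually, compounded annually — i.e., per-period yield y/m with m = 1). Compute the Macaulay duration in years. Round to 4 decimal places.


Coupon per period c = face * coupon_rate / m = 6.500000
Periods per year m = 1; per-period yield y/m = 0.034000
Number of cashflows N = 2
Cashflows (t years, CF_t, discount factor 1/(1+y/m)^(m*t), PV):
  t = 1.0000: CF_t = 6.500000, DF = 0.967118, PV = 6.286267
  t = 2.0000: CF_t = 106.500000, DF = 0.935317, PV = 99.611282
Price P = sum_t PV_t = 105.897549
Macaulay numerator sum_t t * PV_t:
  t * PV_t at t = 1.0000: 6.286267
  t * PV_t at t = 2.0000: 199.222564
Macaulay duration D = (sum_t t * PV_t) / P = 205.508831 / 105.897549 = 1.940638

Answer: Macaulay duration = 1.9406 years


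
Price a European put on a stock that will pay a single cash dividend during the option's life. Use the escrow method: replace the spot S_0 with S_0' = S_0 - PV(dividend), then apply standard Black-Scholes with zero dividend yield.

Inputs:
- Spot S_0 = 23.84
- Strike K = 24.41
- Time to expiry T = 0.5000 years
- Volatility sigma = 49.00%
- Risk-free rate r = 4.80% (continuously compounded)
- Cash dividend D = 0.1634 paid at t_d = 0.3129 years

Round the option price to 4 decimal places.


Answer: Price = 3.3438

Derivation:
PV(D) = D * exp(-r * t_d) = 0.1634 * 0.98509303 = 0.16096420
S_0' = S_0 - PV(D) = 23.8400 - 0.16096420 = 23.67903580
d1 = (ln(S_0'/K) + (r + sigma^2/2)*T) / (sigma*sqrt(T)) = 0.15476174
d2 = d1 - sigma*sqrt(T) = -0.19172058
exp(-rT) = 0.97628571
N(-d1) = 0.43850458; N(-d2) = 0.57601946
P = K * exp(-rT) * N(-d2) - S_0' * N(-d1) = 24.4100 * 0.97628571 * 0.57601946 - 23.67903580 * 0.43850458 = 3.3438


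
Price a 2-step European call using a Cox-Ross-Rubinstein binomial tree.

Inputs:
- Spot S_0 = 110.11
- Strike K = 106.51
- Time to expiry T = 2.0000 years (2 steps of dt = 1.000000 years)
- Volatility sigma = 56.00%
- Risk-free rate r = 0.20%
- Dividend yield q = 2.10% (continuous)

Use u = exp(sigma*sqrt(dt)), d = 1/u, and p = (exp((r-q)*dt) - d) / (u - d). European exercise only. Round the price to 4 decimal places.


Answer: Price = V(0,0) = 29.4194

Derivation:
dt = T/N = 1.000000
u = exp(sigma*sqrt(dt)) = 1.750673; d = 1/u = 0.571209
p = (exp((r-q)*dt) - d) / (u - d) = 0.347591
Discount per step: exp(-r*dt) = 0.998002
Stock lattice S(k, i) with i counting down-moves:
  k=0: S(0,0) = 110.1100
  k=1: S(1,0) = 192.7665; S(1,1) = 62.8958
  k=2: S(2,0) = 337.4711; S(2,1) = 110.1100; S(2,2) = 35.9267
Terminal payoffs V(N, i) = max(S_T - K, 0):
  V(2,0) = 230.961096; V(2,1) = 3.600000; V(2,2) = 0.000000
Backward induction: V(k, i) = exp(-r*dt) * [p * V(k+1, i) + (1-p) * V(k+1, i+1)].
  V(1,0) = exp(-r*dt) * [p*230.961096 + (1-p)*3.600000] = 82.463468
  V(1,1) = exp(-r*dt) * [p*3.600000 + (1-p)*0.000000] = 1.248826
  V(0,0) = exp(-r*dt) * [p*82.463468 + (1-p)*1.248826] = 29.419367


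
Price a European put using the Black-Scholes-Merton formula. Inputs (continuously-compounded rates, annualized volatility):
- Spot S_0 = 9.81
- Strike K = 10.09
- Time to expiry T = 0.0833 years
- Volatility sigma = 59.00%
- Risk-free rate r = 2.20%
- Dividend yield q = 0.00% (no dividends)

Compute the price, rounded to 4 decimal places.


Answer: Price = 0.8133

Derivation:
d1 = (ln(S/K) + (r - q + 0.5*sigma^2) * T) / (sigma * sqrt(T)) = -0.06936399
d2 = d1 - sigma * sqrt(T) = -0.23964825
exp(-rT) = 0.99816908; exp(-qT) = 1.00000000
P = K * exp(-rT) * N(-d2) - S_0 * exp(-qT) * N(-d1)
N(-d1) = 0.52765005; N(-d2) = 0.59469852
P = 10.0900 * 0.99816908 * 0.59469852 - 9.8100 * 1.00000000 * 0.52765005 = 0.8133


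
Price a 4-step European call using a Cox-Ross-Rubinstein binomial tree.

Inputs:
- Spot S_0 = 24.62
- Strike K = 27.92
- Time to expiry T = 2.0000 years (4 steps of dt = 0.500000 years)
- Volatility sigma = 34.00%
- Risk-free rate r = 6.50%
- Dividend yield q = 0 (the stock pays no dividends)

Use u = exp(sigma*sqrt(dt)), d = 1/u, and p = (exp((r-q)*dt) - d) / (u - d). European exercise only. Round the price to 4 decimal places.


Answer: Price = V(0,0) = 4.8360

Derivation:
dt = T/N = 0.500000
u = exp(sigma*sqrt(dt)) = 1.271778; d = 1/u = 0.786300
p = (exp((r-q)*dt) - d) / (u - d) = 0.508228
Discount per step: exp(-r*dt) = 0.968022
Stock lattice S(k, i) with i counting down-moves:
  k=0: S(0,0) = 24.6200
  k=1: S(1,0) = 31.3112; S(1,1) = 19.3587
  k=2: S(2,0) = 39.8209; S(2,1) = 24.6200; S(2,2) = 15.2218
  k=3: S(3,0) = 50.6434; S(3,1) = 31.3112; S(3,2) = 19.3587; S(3,3) = 11.9689
  k=4: S(4,0) = 64.4071; S(4,1) = 39.8209; S(4,2) = 24.6200; S(4,3) = 15.2218; S(4,4) = 9.4111
Terminal payoffs V(N, i) = max(S_T - K, 0):
  V(4,0) = 36.487130; V(4,1) = 11.900893; V(4,2) = 0.000000; V(4,3) = 0.000000; V(4,4) = 0.000000
Backward induction: V(k, i) = exp(-r*dt) * [p * V(k+1, i) + (1-p) * V(k+1, i+1)].
  V(3,0) = exp(-r*dt) * [p*36.487130 + (1-p)*11.900893] = 23.616169
  V(3,1) = exp(-r*dt) * [p*11.900893 + (1-p)*0.000000] = 5.854953
  V(3,2) = exp(-r*dt) * [p*0.000000 + (1-p)*0.000000] = 0.000000
  V(3,3) = exp(-r*dt) * [p*0.000000 + (1-p)*0.000000] = 0.000000
  V(2,0) = exp(-r*dt) * [p*23.616169 + (1-p)*5.854953] = 14.405817
  V(2,1) = exp(-r*dt) * [p*5.854953 + (1-p)*0.000000] = 2.880496
  V(2,2) = exp(-r*dt) * [p*0.000000 + (1-p)*0.000000] = 0.000000
  V(1,0) = exp(-r*dt) * [p*14.405817 + (1-p)*2.880496] = 8.458565
  V(1,1) = exp(-r*dt) * [p*2.880496 + (1-p)*0.000000] = 1.417135
  V(0,0) = exp(-r*dt) * [p*8.458565 + (1-p)*1.417135] = 4.836033


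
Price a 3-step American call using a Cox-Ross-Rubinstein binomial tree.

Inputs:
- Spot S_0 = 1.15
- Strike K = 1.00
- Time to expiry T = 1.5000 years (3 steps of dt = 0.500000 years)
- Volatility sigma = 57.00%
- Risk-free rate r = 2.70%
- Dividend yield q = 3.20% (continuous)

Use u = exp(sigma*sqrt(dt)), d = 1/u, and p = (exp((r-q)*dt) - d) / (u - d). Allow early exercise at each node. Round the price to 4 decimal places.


Answer: Price = V(0,0) = 0.3741

Derivation:
dt = T/N = 0.500000
u = exp(sigma*sqrt(dt)) = 1.496383; d = 1/u = 0.668278
p = (exp((r-q)*dt) - d) / (u - d) = 0.397564
Discount per step: exp(-r*dt) = 0.986591
Stock lattice S(k, i) with i counting down-moves:
  k=0: S(0,0) = 1.1500
  k=1: S(1,0) = 1.7208; S(1,1) = 0.7685
  k=2: S(2,0) = 2.5750; S(2,1) = 1.1500; S(2,2) = 0.5136
  k=3: S(3,0) = 3.8532; S(3,1) = 1.7208; S(3,2) = 0.7685; S(3,3) = 0.3432
Terminal payoffs V(N, i) = max(S_T - K, 0):
  V(3,0) = 2.853241; V(3,1) = 0.720840; V(3,2) = 0.000000; V(3,3) = 0.000000
Backward induction: V(k, i) = exp(-r*dt) * [p * V(k+1, i) + (1-p) * V(k+1, i+1)]; then take max(V_cont, immediate exercise) for American.
  V(2,0) = exp(-r*dt) * [p*2.853241 + (1-p)*0.720840] = 1.547573; exercise = 1.575036; V(2,0) = max -> 1.575036
  V(2,1) = exp(-r*dt) * [p*0.720840 + (1-p)*0.000000] = 0.282738; exercise = 0.150000; V(2,1) = max -> 0.282738
  V(2,2) = exp(-r*dt) * [p*0.000000 + (1-p)*0.000000] = 0.000000; exercise = 0.000000; V(2,2) = max -> 0.000000
  V(1,0) = exp(-r*dt) * [p*1.575036 + (1-p)*0.282738] = 0.785829; exercise = 0.720840; V(1,0) = max -> 0.785829
  V(1,1) = exp(-r*dt) * [p*0.282738 + (1-p)*0.000000] = 0.110899; exercise = 0.000000; V(1,1) = max -> 0.110899
  V(0,0) = exp(-r*dt) * [p*0.785829 + (1-p)*0.110899] = 0.374142; exercise = 0.150000; V(0,0) = max -> 0.374142


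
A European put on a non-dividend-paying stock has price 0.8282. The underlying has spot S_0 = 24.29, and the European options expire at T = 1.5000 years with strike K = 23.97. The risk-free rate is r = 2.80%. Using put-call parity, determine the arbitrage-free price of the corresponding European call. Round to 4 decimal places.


Put-call parity: C - P = S_0 * exp(-qT) - K * exp(-rT).
S_0 * exp(-qT) = 24.2900 * 1.00000000 = 24.29000000
K * exp(-rT) = 23.9700 * 0.95886978 = 22.98410864
C = P + S*exp(-qT) - K*exp(-rT)
C = 0.8282 + 24.29000000 - 22.98410864 = 2.1341

Answer: Call price = 2.1341


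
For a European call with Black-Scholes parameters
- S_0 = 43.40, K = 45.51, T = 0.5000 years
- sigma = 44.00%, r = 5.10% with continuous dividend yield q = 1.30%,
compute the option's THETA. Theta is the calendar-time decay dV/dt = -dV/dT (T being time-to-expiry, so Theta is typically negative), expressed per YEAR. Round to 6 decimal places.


Answer: Theta = -5.956942

Derivation:
d1 = 0.0640489579; d2 = -0.2470780258
phi(d1) = 0.3981248348; exp(-qT) = 0.9935210793; exp(-rT) = 0.9748223790
Theta = -S*exp(-qT)*phi(d1)*sigma/(2*sqrt(T)) - r*K*exp(-rT)*N(d2) + q*S*exp(-qT)*N(d1)
N(d1) = 0.5255343780; N(d2) = 0.4024239197; sqrt(T) = 0.7071067812
Term 1 = -43.4000 * 0.9935210793 * 0.3981248348 * 0.4400 / (2 * 0.7071067812) = -5.3410145798
Term 2 = -0.0510 * 45.5100 * 0.9748223790 * 0.4024239197 = -0.9105132900
Term 3 = 0.0130 * 43.4000 * 0.9935210793 * 0.5255343780 = 0.2945854540
Theta = -5.3410145798 + (-0.9105132900) + (0.2945854540) = -5.956942


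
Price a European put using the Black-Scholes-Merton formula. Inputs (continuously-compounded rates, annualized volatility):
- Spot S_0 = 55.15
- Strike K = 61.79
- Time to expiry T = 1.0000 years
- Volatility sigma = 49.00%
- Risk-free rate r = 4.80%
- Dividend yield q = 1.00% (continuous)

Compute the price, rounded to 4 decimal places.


d1 = (ln(S/K) + (r - q + 0.5*sigma^2) * T) / (sigma * sqrt(T)) = 0.09054124
d2 = d1 - sigma * sqrt(T) = -0.39945876
exp(-rT) = 0.95313379; exp(-qT) = 0.99004983
P = K * exp(-rT) * N(-d2) - S_0 * exp(-qT) * N(-d1)
N(-d1) = 0.46392856; N(-d2) = 0.65522240
P = 61.7900 * 0.95313379 * 0.65522240 - 55.1500 * 0.99004983 * 0.46392856 = 13.2577

Answer: Price = 13.2577


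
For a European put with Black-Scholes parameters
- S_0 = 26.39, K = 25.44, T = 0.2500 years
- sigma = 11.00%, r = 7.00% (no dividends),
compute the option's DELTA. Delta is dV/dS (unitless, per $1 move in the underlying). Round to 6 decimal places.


d1 = 1.0122711281; d2 = 0.9572711281
phi(d1) = 0.2390016193; exp(-qT) = 1.0000000000; exp(-rT) = 0.9826522357
N(-d1) = 0.1557042178
Delta = -exp(-qT) * N(-d1) = -1.0000000000 * 0.1557042178 = -0.155704

Answer: Delta = -0.155704


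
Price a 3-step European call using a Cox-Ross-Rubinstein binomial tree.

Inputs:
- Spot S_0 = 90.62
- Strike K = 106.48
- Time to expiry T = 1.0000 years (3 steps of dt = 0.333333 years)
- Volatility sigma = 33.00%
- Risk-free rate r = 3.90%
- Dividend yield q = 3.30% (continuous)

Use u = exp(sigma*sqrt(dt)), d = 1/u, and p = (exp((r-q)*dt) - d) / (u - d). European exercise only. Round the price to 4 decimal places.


Answer: Price = V(0,0) = 6.0178

Derivation:
dt = T/N = 0.333333
u = exp(sigma*sqrt(dt)) = 1.209885; d = 1/u = 0.826525
p = (exp((r-q)*dt) - d) / (u - d) = 0.457734
Discount per step: exp(-r*dt) = 0.987084
Stock lattice S(k, i) with i counting down-moves:
  k=0: S(0,0) = 90.6200
  k=1: S(1,0) = 109.6398; S(1,1) = 74.8997
  k=2: S(2,0) = 132.6516; S(2,1) = 90.6200; S(2,2) = 61.9064
  k=3: S(3,0) = 160.4932; S(3,1) = 109.6398; S(3,2) = 74.8997; S(3,3) = 51.1672
Terminal payoffs V(N, i) = max(S_T - K, 0):
  V(3,0) = 54.013221; V(3,1) = 3.159809; V(3,2) = 0.000000; V(3,3) = 0.000000
Backward induction: V(k, i) = exp(-r*dt) * [p * V(k+1, i) + (1-p) * V(k+1, i+1)].
  V(2,0) = exp(-r*dt) * [p*54.013221 + (1-p)*3.159809] = 26.095706
  V(2,1) = exp(-r*dt) * [p*3.159809 + (1-p)*0.000000] = 1.427672
  V(2,2) = exp(-r*dt) * [p*0.000000 + (1-p)*0.000000] = 0.000000
  V(1,0) = exp(-r*dt) * [p*26.095706 + (1-p)*1.427672] = 12.554802
  V(1,1) = exp(-r*dt) * [p*1.427672 + (1-p)*0.000000] = 0.645054
  V(0,0) = exp(-r*dt) * [p*12.554802 + (1-p)*0.645054] = 6.017813


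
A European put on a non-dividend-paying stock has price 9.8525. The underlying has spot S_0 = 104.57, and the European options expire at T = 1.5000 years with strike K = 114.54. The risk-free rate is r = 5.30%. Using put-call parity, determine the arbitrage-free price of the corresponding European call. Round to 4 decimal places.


Put-call parity: C - P = S_0 * exp(-qT) - K * exp(-rT).
S_0 * exp(-qT) = 104.5700 * 1.00000000 = 104.57000000
K * exp(-rT) = 114.5400 * 0.92357802 = 105.78662641
C = P + S*exp(-qT) - K*exp(-rT)
C = 9.8525 + 104.57000000 - 105.78662641 = 8.6359

Answer: Call price = 8.6359


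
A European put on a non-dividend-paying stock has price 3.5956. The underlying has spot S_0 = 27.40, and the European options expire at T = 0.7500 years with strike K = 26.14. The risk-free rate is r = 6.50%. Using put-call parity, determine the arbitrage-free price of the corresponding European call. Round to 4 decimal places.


Put-call parity: C - P = S_0 * exp(-qT) - K * exp(-rT).
S_0 * exp(-qT) = 27.4000 * 1.00000000 = 27.40000000
K * exp(-rT) = 26.1400 * 0.95241920 = 24.89623801
C = P + S*exp(-qT) - K*exp(-rT)
C = 3.5956 + 27.40000000 - 24.89623801 = 6.0994

Answer: Call price = 6.0994


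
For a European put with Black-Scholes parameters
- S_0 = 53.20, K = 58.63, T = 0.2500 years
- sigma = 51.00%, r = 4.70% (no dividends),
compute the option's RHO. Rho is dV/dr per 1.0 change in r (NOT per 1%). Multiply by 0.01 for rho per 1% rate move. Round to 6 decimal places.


Answer: Rho = -9.823974

Derivation:
d1 = -0.2075514299; d2 = -0.4625514299
phi(d1) = 0.3904414210; exp(-qT) = 1.0000000000; exp(-rT) = 0.9883187617
N(-d2) = 0.6781570350
Rho = -K*T*exp(-rT)*N(-d2) = -58.6300 * 0.2500 * 0.9883187617 * 0.6781570350 = -9.823974


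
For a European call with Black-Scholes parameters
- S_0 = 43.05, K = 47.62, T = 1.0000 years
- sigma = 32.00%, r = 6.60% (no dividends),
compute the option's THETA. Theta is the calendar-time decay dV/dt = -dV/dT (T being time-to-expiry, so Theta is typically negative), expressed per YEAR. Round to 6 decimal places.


d1 = 0.0509668432; d2 = -0.2690331568
phi(d1) = 0.3984244667; exp(-qT) = 1.0000000000; exp(-rT) = 0.9361308643
Theta = -S*exp(-qT)*phi(d1)*sigma/(2*sqrt(T)) - r*K*exp(-rT)*N(d2) + q*S*exp(-qT)*N(d1)
N(d1) = 0.5203240292; N(d2) = 0.3939520838; sqrt(T) = 1.0000000000
Term 1 = -43.0500 * 1.0000000000 * 0.3984244667 * 0.3200 / (2 * 1.0000000000) = -2.7443477266
Term 2 = -0.0660 * 47.6200 * 0.9361308643 * 0.3939520838 = -1.1590796816
Term 3 = 0 (no dividend yield, q = 0)
Theta = -2.7443477266 + (-1.1590796816) + (0.0000000000) = -3.903427

Answer: Theta = -3.903427


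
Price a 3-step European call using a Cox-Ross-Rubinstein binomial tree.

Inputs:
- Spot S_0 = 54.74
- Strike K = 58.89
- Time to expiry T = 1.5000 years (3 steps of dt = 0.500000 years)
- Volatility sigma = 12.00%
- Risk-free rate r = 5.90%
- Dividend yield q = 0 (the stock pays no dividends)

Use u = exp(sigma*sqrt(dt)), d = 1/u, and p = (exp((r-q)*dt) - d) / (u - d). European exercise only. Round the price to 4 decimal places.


dt = T/N = 0.500000
u = exp(sigma*sqrt(dt)) = 1.088557; d = 1/u = 0.918647
p = (exp((r-q)*dt) - d) / (u - d) = 0.655008
Discount per step: exp(-r*dt) = 0.970931
Stock lattice S(k, i) with i counting down-moves:
  k=0: S(0,0) = 54.7400
  k=1: S(1,0) = 59.5876; S(1,1) = 50.2868
  k=2: S(2,0) = 64.8645; S(2,1) = 54.7400; S(2,2) = 46.1958
  k=3: S(3,0) = 70.6087; S(3,1) = 59.5876; S(3,2) = 50.2868; S(3,3) = 42.4377
Terminal payoffs V(N, i) = max(S_T - K, 0):
  V(3,0) = 11.718684; V(3,1) = 0.697601; V(3,2) = 0.000000; V(3,3) = 0.000000
Backward induction: V(k, i) = exp(-r*dt) * [p * V(k+1, i) + (1-p) * V(k+1, i+1)].
  V(2,0) = exp(-r*dt) * [p*11.718684 + (1-p)*0.697601] = 7.686371
  V(2,1) = exp(-r*dt) * [p*0.697601 + (1-p)*0.000000] = 0.443651
  V(2,2) = exp(-r*dt) * [p*0.000000 + (1-p)*0.000000] = 0.000000
  V(1,0) = exp(-r*dt) * [p*7.686371 + (1-p)*0.443651] = 5.036888
  V(1,1) = exp(-r*dt) * [p*0.443651 + (1-p)*0.000000] = 0.282148
  V(0,0) = exp(-r*dt) * [p*5.036888 + (1-p)*0.282148] = 3.297805

Answer: Price = V(0,0) = 3.2978


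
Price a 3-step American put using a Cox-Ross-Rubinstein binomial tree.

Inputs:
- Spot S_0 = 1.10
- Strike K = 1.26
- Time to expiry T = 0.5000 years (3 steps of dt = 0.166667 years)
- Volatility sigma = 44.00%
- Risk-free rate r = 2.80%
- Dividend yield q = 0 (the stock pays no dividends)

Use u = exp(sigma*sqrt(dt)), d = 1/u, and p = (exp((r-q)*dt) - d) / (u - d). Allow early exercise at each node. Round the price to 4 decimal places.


Answer: Price = V(0,0) = 0.2269

Derivation:
dt = T/N = 0.166667
u = exp(sigma*sqrt(dt)) = 1.196774; d = 1/u = 0.835580
p = (exp((r-q)*dt) - d) / (u - d) = 0.468163
Discount per step: exp(-r*dt) = 0.995344
Stock lattice S(k, i) with i counting down-moves:
  k=0: S(0,0) = 1.1000
  k=1: S(1,0) = 1.3165; S(1,1) = 0.9191
  k=2: S(2,0) = 1.5755; S(2,1) = 1.1000; S(2,2) = 0.7680
  k=3: S(3,0) = 1.8855; S(3,1) = 1.3165; S(3,2) = 0.9191; S(3,3) = 0.6417
Terminal payoffs V(N, i) = max(K - S_T, 0):
  V(3,0) = 0.000000; V(3,1) = 0.000000; V(3,2) = 0.340862; V(3,3) = 0.618264
Backward induction: V(k, i) = exp(-r*dt) * [p * V(k+1, i) + (1-p) * V(k+1, i+1)]; then take max(V_cont, immediate exercise) for American.
  V(2,0) = exp(-r*dt) * [p*0.000000 + (1-p)*0.000000] = 0.000000; exercise = 0.000000; V(2,0) = max -> 0.000000
  V(2,1) = exp(-r*dt) * [p*0.000000 + (1-p)*0.340862] = 0.180439; exercise = 0.160000; V(2,1) = max -> 0.180439
  V(2,2) = exp(-r*dt) * [p*0.340862 + (1-p)*0.618264] = 0.486120; exercise = 0.491987; V(2,2) = max -> 0.491987
  V(1,0) = exp(-r*dt) * [p*0.000000 + (1-p)*0.180439] = 0.095517; exercise = 0.000000; V(1,0) = max -> 0.095517
  V(1,1) = exp(-r*dt) * [p*0.180439 + (1-p)*0.491987] = 0.344520; exercise = 0.340862; V(1,1) = max -> 0.344520
  V(0,0) = exp(-r*dt) * [p*0.095517 + (1-p)*0.344520] = 0.226885; exercise = 0.160000; V(0,0) = max -> 0.226885


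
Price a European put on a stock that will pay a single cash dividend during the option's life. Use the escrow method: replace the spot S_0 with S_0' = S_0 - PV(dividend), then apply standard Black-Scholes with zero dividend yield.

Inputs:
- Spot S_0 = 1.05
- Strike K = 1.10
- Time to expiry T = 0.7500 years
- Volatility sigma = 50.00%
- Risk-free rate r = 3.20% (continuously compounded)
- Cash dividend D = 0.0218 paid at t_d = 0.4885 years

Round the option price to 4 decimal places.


PV(D) = D * exp(-r * t_d) = 0.0218 * 0.98448955 = 0.02146187
S_0' = S_0 - PV(D) = 1.0500 - 0.02146187 = 1.02853813
d1 = (ln(S_0'/K) + (r + sigma^2/2)*T) / (sigma*sqrt(T)) = 0.11680563
d2 = d1 - sigma*sqrt(T) = -0.31620707
exp(-rT) = 0.97628571
N(-d1) = 0.45350704; N(-d2) = 0.62407733
P = K * exp(-rT) * N(-d2) - S_0' * N(-d1) = 1.1000 * 0.97628571 * 0.62407733 - 1.02853813 * 0.45350704 = 0.2038

Answer: Price = 0.2038


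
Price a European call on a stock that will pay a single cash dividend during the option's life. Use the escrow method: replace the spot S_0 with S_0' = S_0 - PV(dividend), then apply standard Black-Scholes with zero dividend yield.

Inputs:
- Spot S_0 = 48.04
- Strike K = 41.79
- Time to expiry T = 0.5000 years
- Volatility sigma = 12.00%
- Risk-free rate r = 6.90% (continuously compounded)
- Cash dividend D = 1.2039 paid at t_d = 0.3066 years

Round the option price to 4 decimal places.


PV(D) = D * exp(-r * t_d) = 1.2039 * 0.97906681 = 1.17869853
S_0' = S_0 - PV(D) = 48.0400 - 1.17869853 = 46.86130147
d1 = (ln(S_0'/K) + (r + sigma^2/2)*T) / (sigma*sqrt(T)) = 1.79882226
d2 = d1 - sigma*sqrt(T) = 1.71396944
exp(-rT) = 0.96608834
N(d1) = 0.96397660; N(d2) = 0.95673283
C = S_0' * N(d1) - K * exp(-rT) * N(d2) = 46.86130147 * 0.96397660 - 41.7900 * 0.96608834 * 0.95673283 = 6.5472

Answer: Price = 6.5472


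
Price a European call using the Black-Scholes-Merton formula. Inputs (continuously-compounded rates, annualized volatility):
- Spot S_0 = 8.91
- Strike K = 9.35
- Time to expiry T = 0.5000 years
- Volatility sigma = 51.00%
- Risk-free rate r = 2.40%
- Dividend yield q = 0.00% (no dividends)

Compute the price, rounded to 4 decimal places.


d1 = (ln(S/K) + (r - q + 0.5*sigma^2) * T) / (sigma * sqrt(T)) = 0.07992497
d2 = d1 - sigma * sqrt(T) = -0.28069949
exp(-rT) = 0.98807171; exp(-qT) = 1.00000000
C = S_0 * exp(-qT) * N(d1) - K * exp(-rT) * N(d2)
N(d1) = 0.53185153; N(d2) = 0.38947045
C = 8.9100 * 1.00000000 * 0.53185153 - 9.3500 * 0.98807171 * 0.38947045 = 1.1407

Answer: Price = 1.1407


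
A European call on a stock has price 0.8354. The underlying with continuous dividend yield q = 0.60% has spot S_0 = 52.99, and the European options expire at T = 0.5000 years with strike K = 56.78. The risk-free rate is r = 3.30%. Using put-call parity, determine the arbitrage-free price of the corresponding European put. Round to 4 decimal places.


Answer: Put price = 3.8549

Derivation:
Put-call parity: C - P = S_0 * exp(-qT) - K * exp(-rT).
S_0 * exp(-qT) = 52.9900 * 0.99700450 = 52.83126822
K * exp(-rT) = 56.7800 * 0.98363538 = 55.85081684
P = C - S*exp(-qT) + K*exp(-rT)
P = 0.8354 - 52.83126822 + 55.85081684 = 3.8549


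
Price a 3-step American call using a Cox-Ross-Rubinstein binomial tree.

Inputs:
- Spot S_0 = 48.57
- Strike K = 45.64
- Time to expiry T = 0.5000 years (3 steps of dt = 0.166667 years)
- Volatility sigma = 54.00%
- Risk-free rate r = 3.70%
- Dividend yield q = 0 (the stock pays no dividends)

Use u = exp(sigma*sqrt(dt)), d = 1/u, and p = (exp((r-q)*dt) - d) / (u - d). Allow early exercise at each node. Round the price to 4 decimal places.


dt = T/N = 0.166667
u = exp(sigma*sqrt(dt)) = 1.246643; d = 1/u = 0.802154
p = (exp((r-q)*dt) - d) / (u - d) = 0.459025
Discount per step: exp(-r*dt) = 0.993852
Stock lattice S(k, i) with i counting down-moves:
  k=0: S(0,0) = 48.5700
  k=1: S(1,0) = 60.5494; S(1,1) = 38.9606
  k=2: S(2,0) = 75.4835; S(2,1) = 48.5700; S(2,2) = 31.2525
  k=3: S(3,0) = 94.1010; S(3,1) = 60.5494; S(3,2) = 38.9606; S(3,3) = 25.0693
Terminal payoffs V(N, i) = max(S_T - K, 0):
  V(3,0) = 48.460964; V(3,1) = 14.909435; V(3,2) = 0.000000; V(3,3) = 0.000000
Backward induction: V(k, i) = exp(-r*dt) * [p * V(k+1, i) + (1-p) * V(k+1, i+1)]; then take max(V_cont, immediate exercise) for American.
  V(2,0) = exp(-r*dt) * [p*48.460964 + (1-p)*14.909435] = 30.124090; exercise = 29.843509; V(2,0) = max -> 30.124090
  V(2,1) = exp(-r*dt) * [p*14.909435 + (1-p)*0.000000] = 6.801731; exercise = 2.930000; V(2,1) = max -> 6.801731
  V(2,2) = exp(-r*dt) * [p*0.000000 + (1-p)*0.000000] = 0.000000; exercise = 0.000000; V(2,2) = max -> 0.000000
  V(1,0) = exp(-r*dt) * [p*30.124090 + (1-p)*6.801731] = 17.399650; exercise = 14.909435; V(1,0) = max -> 17.399650
  V(1,1) = exp(-r*dt) * [p*6.801731 + (1-p)*0.000000] = 3.102971; exercise = 0.000000; V(1,1) = max -> 3.102971
  V(0,0) = exp(-r*dt) * [p*17.399650 + (1-p)*3.102971] = 9.606085; exercise = 2.930000; V(0,0) = max -> 9.606085

Answer: Price = V(0,0) = 9.6061
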